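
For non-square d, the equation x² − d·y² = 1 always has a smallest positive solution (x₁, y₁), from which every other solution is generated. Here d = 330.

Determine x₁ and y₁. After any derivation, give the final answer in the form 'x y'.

d=330: √d = [18; 6,36] (ℓ=2, even), read p_1/q_1
i=0: a=18 ⇒ p=18, q=1
i=1: a=6 ⇒ p=109, q=6
fundamental: x₁=109, y₁=6  (since 11881 − 330·36 = 1)

109 6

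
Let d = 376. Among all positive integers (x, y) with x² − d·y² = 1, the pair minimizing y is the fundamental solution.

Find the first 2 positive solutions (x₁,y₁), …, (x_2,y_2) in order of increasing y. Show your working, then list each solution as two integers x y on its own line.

√376 → a₀=19, period (2,1,1,3,1,…,1,2,38); ℓ=16 even so k=15
step 0: (19, 1)  from 19·(1,0) + (0,1)
step 1: (39, 2)  from 2·(19,1) + (1,0)
…
step 3: (97, 5)  from 1·(58,3) + (39,2)
step 4: (349, 18)  from 3·(97,5) + (58,3)
…
step 12: (368986, 19029)  from 3·(99455,5129) + (70621,3642)
…
step 14: (837427, 43187)  from 1·(468441,24158) + (368986,19029)
step 15: (2143295, 110532)  from 2·(837427,43187) + (468441,24158)
→ (2143295, 110532).  Check: 2143295²=4593713457025, 376·110532²=4593713457024, difference 1.
(2143295+110532√376)^2 = 9187426914049 + 473805365880√376

2143295 110532
9187426914049 473805365880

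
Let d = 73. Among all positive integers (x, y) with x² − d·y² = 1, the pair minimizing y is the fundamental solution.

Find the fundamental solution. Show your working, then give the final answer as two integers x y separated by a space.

2281249 267000

d=73: √d = [8; 1,1,5,5,1,1,16] (ℓ=7, odd), read p_13/q_13
k=0  a_k=8  p_k/q_k = 8/1
k=1  a_k=1  p_k/q_k = 9/1
k=2  a_k=1  p_k/q_k = 17/2
…
k=4  a_k=5  p_k/q_k = 487/57
…
k=7  a_k=16  p_k/q_k = 17669/2068
…
k=12  a_k=1  p_k/q_k = 1241008/145249
k=13  a_k=1  p_k/q_k = 2281249/267000
→ (2281249, 267000).  Check: 2281249²=5204097000001, 73·267000²=5204097000000, difference 1.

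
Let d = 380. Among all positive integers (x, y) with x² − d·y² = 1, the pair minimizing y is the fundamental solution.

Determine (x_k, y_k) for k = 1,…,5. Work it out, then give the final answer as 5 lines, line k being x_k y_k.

39 2
3041 156
237159 12166
18495361 948792
1442400999 73993610

√380 = [19; 2,38, …], period ℓ=2 (even) → k=1
i=0: a=19 ⇒ p=19, q=1
i=1: a=2 ⇒ p=39, q=2
fundamental: x₁=39, y₁=2  (since 1521 − 380·4 = 1)
(39+2√380)^2 = 3041 + 156√380
(39+2√380)^3 = 237159 + 12166√380
(39+2√380)^4 = 18495361 + 948792√380
(39+2√380)^5 = 1442400999 + 73993610√380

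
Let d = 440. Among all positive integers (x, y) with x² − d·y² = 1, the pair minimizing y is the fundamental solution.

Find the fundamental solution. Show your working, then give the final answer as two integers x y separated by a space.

√440 → a₀=20, period (1,40); ℓ=2 even so k=1
k=0  a_k=20  p_k/q_k = 20/1
k=1  a_k=1  p_k/q_k = 21/1
→ (21, 1).  Check: 21²=441, 440·1²=440, difference 1.

21 1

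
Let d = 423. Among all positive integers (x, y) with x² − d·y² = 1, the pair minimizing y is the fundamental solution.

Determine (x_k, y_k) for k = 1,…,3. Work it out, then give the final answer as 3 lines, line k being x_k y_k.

4607 224
42448897 2063936
391124132351 19017106080

[20; 1,1,3,4,3,1,1,40] for √423; ℓ=8 ⇒ convergent index 7
step 0: (20, 1)  from 20·(1,0) + (0,1)
…
step 2: (41, 2)  from 1·(21,1) + (20,1)
…
step 5: (1995, 97)  from 3·(617,30) + (144,7)
step 6: (2612, 127)  from 1·(1995,97) + (617,30)
step 7: (4607, 224)  from 1·(2612,127) + (1995,97)
(x₁, y₁) = (4607, 224);  4607² − 423·224² = 1 ✓
(x_2, y_2) = (4607·4607 + 423·224·224, 4607·224 + 224·4607) = (42448897, 2063936)
(x_3, y_3) = (4607·42448897 + 423·224·2063936, 4607·2063936 + 224·42448897) = (391124132351, 19017106080)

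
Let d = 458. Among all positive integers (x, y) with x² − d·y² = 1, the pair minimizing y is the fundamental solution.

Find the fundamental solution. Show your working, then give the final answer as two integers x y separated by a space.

√458 → a₀=21, period (2,2,42); ℓ=3 odd so k=5
step 0: (21, 1)  from 21·(1,0) + (0,1)
…
step 2: (107, 5)  from 2·(43,2) + (21,1)
step 3: (4537, 212)  from 42·(107,5) + (43,2)
step 4: (9181, 429)  from 2·(4537,212) + (107,5)
step 5: (22899, 1070)  from 2·(9181,429) + (4537,212)
→ (22899, 1070).  Check: 22899²=524364201, 458·1070²=524364200, difference 1.

22899 1070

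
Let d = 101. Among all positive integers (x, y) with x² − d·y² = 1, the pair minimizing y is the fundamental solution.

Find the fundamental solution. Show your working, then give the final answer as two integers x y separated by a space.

√101 → a₀=10, period (20); ℓ=1 odd so k=1
step 0: (10, 1)  from 10·(1,0) + (0,1)
step 1: (201, 20)  from 20·(10,1) + (1,0)
(x₁, y₁) = (201, 20);  201² − 101·20² = 1 ✓

201 20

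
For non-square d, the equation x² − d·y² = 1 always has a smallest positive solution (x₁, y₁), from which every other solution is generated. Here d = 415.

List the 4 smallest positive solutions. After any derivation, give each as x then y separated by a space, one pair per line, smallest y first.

[20; 2,1,2,4,6,…,1,2,40] for √415; ℓ=16 ⇒ convergent index 15
step 0: (20, 1)  from 20·(1,0) + (0,1)
step 1: (41, 2)  from 2·(20,1) + (1,0)
…
step 3: (163, 8)  from 2·(61,3) + (41,2)
…
step 9: (43534, 2137)  from 1·(33939,1666) + (9595,471)
…
step 13: (4730294, 232201)  from 2·(2110961,103623) + (508372,24955)
step 14: (6841255, 335824)  from 1·(4730294,232201) + (2110961,103623)
step 15: (18412804, 903849)  from 2·(6841255,335824) + (4730294,232201)
(x₁, y₁) = (18412804, 903849);  18412804² − 415·903849² = 1 ✓
k=2:  x_2 = 18412804·18412804+415·903849·903849 = 678062702284831,  y_2 = 18412804·903849+903849·18412804 = 33284788965192
k=3:  x_3 = 18412804·678062702284831+415·903849·33284788965192 = 24970071273761872339444,  y_3 = 18412804·33284788965192+903849·678062702284831 = 1225732590794885332887
k=4:  x_4 = 18412804·24970071273761872339444+415·903849·1225732590794885332887 = 919538056459614718055705397121,  y_4 = 18412804·1225732590794885332887+903849·24970071273761872339444 = 45138347901436822389057205104

18412804 903849
678062702284831 33284788965192
24970071273761872339444 1225732590794885332887
919538056459614718055705397121 45138347901436822389057205104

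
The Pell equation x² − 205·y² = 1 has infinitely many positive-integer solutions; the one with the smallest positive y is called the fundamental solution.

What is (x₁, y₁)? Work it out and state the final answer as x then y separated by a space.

39689 2772

d=205: √d = [14; 3,6,1,4,1,6,3,28] (ℓ=8, even), read p_7/q_7
a_0=14:  p_0=14·1+0=14,  q_0=14·0+1=1
…
a_3=1:  p_3=1·272+43=315,  q_3=1·19+3=22
a_4=4:  p_4=4·315+272=1532,  q_4=4·22+19=107
…
a_6=6:  p_6=6·1847+1532=12614,  q_6=6·129+107=881
a_7=3:  p_7=3·12614+1847=39689,  q_7=3·881+129=2772
→ (39689, 2772).  Check: 39689²=1575216721, 205·2772²=1575216720, difference 1.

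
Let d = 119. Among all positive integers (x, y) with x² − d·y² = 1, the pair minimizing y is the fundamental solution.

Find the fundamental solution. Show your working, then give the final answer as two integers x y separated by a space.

120 11

√119 = [10; 1,9,1,20, …], period ℓ=4 (even) → k=3
a_0=10:  p_0=10·1+0=10,  q_0=10·0+1=1
…
a_2=9:  p_2=9·11+10=109,  q_2=9·1+1=10
a_3=1:  p_3=1·109+11=120,  q_3=1·10+1=11
(x₁, y₁) = (120, 11);  120² − 119·11² = 1 ✓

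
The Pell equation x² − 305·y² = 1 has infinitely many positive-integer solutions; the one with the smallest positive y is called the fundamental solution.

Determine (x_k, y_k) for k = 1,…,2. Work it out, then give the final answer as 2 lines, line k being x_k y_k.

d=305: √d = [17; 2,6,2,34] (ℓ=4, even), read p_3/q_3
a_0=17:  p_0=17·1+0=17,  q_0=17·0+1=1
…
a_2=6:  p_2=6·35+17=227,  q_2=6·2+1=13
a_3=2:  p_3=2·227+35=489,  q_3=2·13+2=28
(x₁, y₁) = (489, 28);  489² − 305·28² = 1 ✓
k=2:  x_2 = 489·489+305·28·28 = 478241,  y_2 = 489·28+28·489 = 27384

489 28
478241 27384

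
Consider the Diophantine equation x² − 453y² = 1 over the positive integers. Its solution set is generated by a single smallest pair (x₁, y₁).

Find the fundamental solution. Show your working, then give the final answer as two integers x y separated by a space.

√453 = [21; 3,1,1,10,14,10,1,1,3,42, …], period ℓ=10 (even) → k=9
step 0: (21, 1)  from 21·(1,0) + (0,1)
step 1: (64, 3)  from 3·(21,1) + (1,0)
…
step 6: (223565, 10504)  from 10·(22199,1043) + (1575,74)
step 7: (245764, 11547)  from 1·(223565,10504) + (22199,1043)
step 8: (469329, 22051)  from 1·(245764,11547) + (223565,10504)
step 9: (1653751, 77700)  from 3·(469329,22051) + (245764,11547)
(x₁, y₁) = (1653751, 77700);  1653751² − 453·77700² = 1 ✓

1653751 77700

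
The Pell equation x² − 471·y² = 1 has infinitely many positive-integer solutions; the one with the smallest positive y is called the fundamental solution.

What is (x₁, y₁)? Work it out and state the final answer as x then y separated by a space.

[21; 1,2,2,1,3,…,2,1,42] for √471; ℓ=14 ⇒ convergent index 13
k=0  a_k=21  p_k/q_k = 21/1
…
k=2  a_k=2  p_k/q_k = 65/3
k=3  a_k=2  p_k/q_k = 152/7
…
k=6  a_k=4  p_k/q_k = 3429/158
…
k=12  a_k=2  p_k/q_k = 5506953/253747
k=13  a_k=1  p_k/q_k = 7838695/361188
(x₁, y₁) = (7838695, 361188);  7838695² − 471·361188² = 1 ✓

7838695 361188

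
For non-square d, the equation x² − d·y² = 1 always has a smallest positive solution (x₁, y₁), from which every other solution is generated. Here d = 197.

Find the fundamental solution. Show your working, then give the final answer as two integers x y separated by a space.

d=197: √d = [14; 28] (ℓ=1, odd), read p_1/q_1
k=0  a_k=14  p_k/q_k = 14/1
k=1  a_k=28  p_k/q_k = 393/28
→ (393, 28).  Check: 393²=154449, 197·28²=154448, difference 1.

393 28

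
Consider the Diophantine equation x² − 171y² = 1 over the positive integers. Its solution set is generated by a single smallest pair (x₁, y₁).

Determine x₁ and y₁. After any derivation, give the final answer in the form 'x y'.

√171 = [13; 13,26, …], period ℓ=2 (even) → k=1
a_0=13:  p_0=13·1+0=13,  q_0=13·0+1=1
a_1=13:  p_1=13·13+1=170,  q_1=13·1+0=13
(x₁, y₁) = (170, 13);  170² − 171·13² = 1 ✓

170 13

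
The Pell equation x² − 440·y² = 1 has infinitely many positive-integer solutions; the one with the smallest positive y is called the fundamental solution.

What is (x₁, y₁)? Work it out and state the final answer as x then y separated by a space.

21 1

√440 = [20; 1,40, …], period ℓ=2 (even) → k=1
a_0=20:  p_0=20·1+0=20,  q_0=20·0+1=1
a_1=1:  p_1=1·20+1=21,  q_1=1·1+0=1
fundamental: x₁=21, y₁=1  (since 441 − 440·1 = 1)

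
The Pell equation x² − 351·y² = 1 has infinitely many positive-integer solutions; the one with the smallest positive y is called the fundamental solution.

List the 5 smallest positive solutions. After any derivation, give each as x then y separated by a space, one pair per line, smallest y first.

62425 3332
7793761249 416000200
973051091875225 51937624966668
121485428812828080001 6484412476672499600
15167455786308534696249625 809578897660623950093332

[18; 1,2,1,3,2,2,2,3,1,2,1,36] for √351; ℓ=12 ⇒ convergent index 11
a_0=18:  p_0=18·1+0=18,  q_0=18·0+1=1
a_1=1:  p_1=1·18+1=19,  q_1=1·1+0=1
a_2=2:  p_2=2·19+18=56,  q_2=2·1+1=3
a_3=1:  p_3=1·56+19=75,  q_3=1·3+1=4
a_4=3:  p_4=3·75+56=281,  q_4=3·4+3=15
…
a_6=2:  p_6=2·637+281=1555,  q_6=2·34+15=83
…
a_8=3:  p_8=3·3747+1555=12796,  q_8=3·200+83=683
a_9=1:  p_9=1·12796+3747=16543,  q_9=1·683+200=883
a_10=2:  p_10=2·16543+12796=45882,  q_10=2·883+683=2449
a_11=1:  p_11=1·45882+16543=62425,  q_11=1·2449+883=3332
fundamental: x₁=62425, y₁=3332  (since 3896880625 − 351·11102224 = 1)
(x_2, y_2) = (62425·62425 + 351·3332·3332, 62425·3332 + 3332·62425) = (7793761249, 416000200)
(x_3, y_3) = (62425·7793761249 + 351·3332·416000200, 62425·416000200 + 3332·7793761249) = (973051091875225, 51937624966668)
(x_4, y_4) = (62425·973051091875225 + 351·3332·51937624966668, 62425·51937624966668 + 3332·973051091875225) = (121485428812828080001, 6484412476672499600)
(x_5, y_5) = (62425·121485428812828080001 + 351·3332·6484412476672499600, 62425·6484412476672499600 + 3332·121485428812828080001) = (15167455786308534696249625, 809578897660623950093332)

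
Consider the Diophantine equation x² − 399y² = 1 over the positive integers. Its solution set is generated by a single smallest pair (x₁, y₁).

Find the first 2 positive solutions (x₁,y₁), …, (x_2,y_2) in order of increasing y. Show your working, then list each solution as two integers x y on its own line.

20 1
799 40

√399 = [19; 1,38, …], period ℓ=2 (even) → k=1
step 0: (19, 1)  from 19·(1,0) + (0,1)
step 1: (20, 1)  from 1·(19,1) + (1,0)
→ (20, 1).  Check: 20²=400, 399·1²=399, difference 1.
(20+1√399)^2 = 799 + 40√399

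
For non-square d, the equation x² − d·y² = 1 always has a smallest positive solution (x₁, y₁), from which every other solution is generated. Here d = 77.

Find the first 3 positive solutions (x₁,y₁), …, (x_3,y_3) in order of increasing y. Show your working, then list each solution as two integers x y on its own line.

351 40
246401 28080
172973151 19712120

d=77: √d = [8; 1,3,2,3,1,16] (ℓ=6, even), read p_5/q_5
i=0: a=8 ⇒ p=8, q=1
…
i=2: a=3 ⇒ p=35, q=4
i=3: a=2 ⇒ p=79, q=9
i=4: a=3 ⇒ p=272, q=31
i=5: a=1 ⇒ p=351, q=40
→ (351, 40).  Check: 351²=123201, 77·40²=123200, difference 1.
(351+40√77)^2 = 246401 + 28080√77
(351+40√77)^3 = 172973151 + 19712120√77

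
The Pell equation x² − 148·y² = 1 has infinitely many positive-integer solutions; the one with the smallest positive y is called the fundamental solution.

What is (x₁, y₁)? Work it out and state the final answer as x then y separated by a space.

[12; 6,24] for √148; ℓ=2 ⇒ convergent index 1
step 0: (12, 1)  from 12·(1,0) + (0,1)
step 1: (73, 6)  from 6·(12,1) + (1,0)
(x₁, y₁) = (73, 6);  73² − 148·6² = 1 ✓

73 6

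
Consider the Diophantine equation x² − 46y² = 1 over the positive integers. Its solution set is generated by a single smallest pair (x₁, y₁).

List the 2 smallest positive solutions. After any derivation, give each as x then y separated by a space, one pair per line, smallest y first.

[6; 1,3,1,1,2,6,2,1,1,3,1,12] for √46; ℓ=12 ⇒ convergent index 11
i=0: a=6 ⇒ p=6, q=1
i=1: a=1 ⇒ p=7, q=1
…
i=4: a=1 ⇒ p=61, q=9
i=5: a=2 ⇒ p=156, q=23
i=6: a=6 ⇒ p=997, q=147
i=7: a=2 ⇒ p=2150, q=317
i=8: a=1 ⇒ p=3147, q=464
…
i=10: a=3 ⇒ p=19038, q=2807
i=11: a=1 ⇒ p=24335, q=3588
fundamental: x₁=24335, y₁=3588  (since 592192225 − 46·12873744 = 1)
n=2: (24335,3588)∘(24335,3588) = (24335·24335+46·3588·3588, 24335·3588+3588·24335) = (1184384449,174627960)

24335 3588
1184384449 174627960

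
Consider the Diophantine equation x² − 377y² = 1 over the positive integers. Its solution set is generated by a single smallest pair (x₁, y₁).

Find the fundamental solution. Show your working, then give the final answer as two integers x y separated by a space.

[19; 2,2,2,38] for √377; ℓ=4 ⇒ convergent index 3
step 0: (19, 1)  from 19·(1,0) + (0,1)
step 1: (39, 2)  from 2·(19,1) + (1,0)
step 2: (97, 5)  from 2·(39,2) + (19,1)
step 3: (233, 12)  from 2·(97,5) + (39,2)
(x₁, y₁) = (233, 12);  233² − 377·12² = 1 ✓

233 12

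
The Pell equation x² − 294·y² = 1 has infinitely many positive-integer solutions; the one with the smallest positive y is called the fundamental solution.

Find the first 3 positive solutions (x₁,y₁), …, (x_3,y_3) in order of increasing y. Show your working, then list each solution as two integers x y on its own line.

4801 280
46099201 2688560
442644523201 25815552840

[17; 6,1,4,1,6,34] for √294; ℓ=6 ⇒ convergent index 5
k=0  a_k=17  p_k/q_k = 17/1
…
k=4  a_k=1  p_k/q_k = 703/41
k=5  a_k=6  p_k/q_k = 4801/280
→ (4801, 280).  Check: 4801²=23049601, 294·280²=23049600, difference 1.
(x_2, y_2) = (4801·4801 + 294·280·280, 4801·280 + 280·4801) = (46099201, 2688560)
(x_3, y_3) = (4801·46099201 + 294·280·2688560, 4801·2688560 + 280·46099201) = (442644523201, 25815552840)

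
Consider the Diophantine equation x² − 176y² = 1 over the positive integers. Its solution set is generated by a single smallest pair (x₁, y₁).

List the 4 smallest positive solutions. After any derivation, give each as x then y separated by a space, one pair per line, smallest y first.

√176 = [13; 3,1,3,26, …], period ℓ=4 (even) → k=3
a_0=13:  p_0=13·1+0=13,  q_0=13·0+1=1
a_1=3:  p_1=3·13+1=40,  q_1=3·1+0=3
a_2=1:  p_2=1·40+13=53,  q_2=1·3+1=4
a_3=3:  p_3=3·53+40=199,  q_3=3·4+3=15
→ (199, 15).  Check: 199²=39601, 176·15²=39600, difference 1.
k=2:  x_2 = 199·199+176·15·15 = 79201,  y_2 = 199·15+15·199 = 5970
k=3:  x_3 = 199·79201+176·15·5970 = 31521799,  y_3 = 199·5970+15·79201 = 2376045
k=4:  x_4 = 199·31521799+176·15·2376045 = 12545596801,  y_4 = 199·2376045+15·31521799 = 945659940

199 15
79201 5970
31521799 2376045
12545596801 945659940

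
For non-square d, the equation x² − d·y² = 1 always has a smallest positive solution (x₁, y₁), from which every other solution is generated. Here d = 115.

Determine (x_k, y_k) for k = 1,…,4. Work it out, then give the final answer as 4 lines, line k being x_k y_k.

√115 = [10; 1,2,1,1,1,1,1,2,1,20, …], period ℓ=10 (even) → k=9
i=0: a=10 ⇒ p=10, q=1
i=1: a=1 ⇒ p=11, q=1
i=2: a=2 ⇒ p=32, q=3
i=3: a=1 ⇒ p=43, q=4
…
i=5: a=1 ⇒ p=118, q=11
i=6: a=1 ⇒ p=193, q=18
i=7: a=1 ⇒ p=311, q=29
i=8: a=2 ⇒ p=815, q=76
i=9: a=1 ⇒ p=1126, q=105
→ (1126, 105).  Check: 1126²=1267876, 115·105²=1267875, difference 1.
(x_2, y_2) = (1126·1126 + 115·105·105, 1126·105 + 105·1126) = (2535751, 236460)
(x_3, y_3) = (1126·2535751 + 115·105·236460, 1126·236460 + 105·2535751) = (5710510126, 532507815)
(x_4, y_4) = (1126·5710510126 + 115·105·532507815, 1126·532507815 + 105·5710510126) = (12860066268001, 1199207362920)

1126 105
2535751 236460
5710510126 532507815
12860066268001 1199207362920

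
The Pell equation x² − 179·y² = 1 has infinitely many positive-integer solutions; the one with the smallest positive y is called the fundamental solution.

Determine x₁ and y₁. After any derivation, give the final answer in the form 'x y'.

[13; 2,1,1,1,3,…,1,2,26] for √179; ℓ=14 ⇒ convergent index 13
i=0: a=13 ⇒ p=13, q=1
…
i=2: a=1 ⇒ p=40, q=3
…
i=5: a=3 ⇒ p=388, q=29
…
i=9: a=3 ⇒ p=438125, q=32747
…
i=12: a=1 ⇒ p=1588459, q=118727
i=13: a=2 ⇒ p=4190210, q=313191
(x₁, y₁) = (4190210, 313191);  4190210² − 179·313191² = 1 ✓

4190210 313191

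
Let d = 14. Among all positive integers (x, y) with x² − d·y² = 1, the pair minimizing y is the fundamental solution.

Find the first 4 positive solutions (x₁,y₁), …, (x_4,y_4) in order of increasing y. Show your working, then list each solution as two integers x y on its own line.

15 4
449 120
13455 3596
403201 107760

d=14: √d = [3; 1,2,1,6] (ℓ=4, even), read p_3/q_3
i=0: a=3 ⇒ p=3, q=1
…
i=2: a=2 ⇒ p=11, q=3
i=3: a=1 ⇒ p=15, q=4
(x₁, y₁) = (15, 4);  15² − 14·4² = 1 ✓
(x_2, y_2) = (15·15 + 14·4·4, 15·4 + 4·15) = (449, 120)
(x_3, y_3) = (15·449 + 14·4·120, 15·120 + 4·449) = (13455, 3596)
(x_4, y_4) = (15·13455 + 14·4·3596, 15·3596 + 4·13455) = (403201, 107760)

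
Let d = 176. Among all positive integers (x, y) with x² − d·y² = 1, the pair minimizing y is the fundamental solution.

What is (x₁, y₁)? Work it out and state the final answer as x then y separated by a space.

199 15

[13; 3,1,3,26] for √176; ℓ=4 ⇒ convergent index 3
k=0  a_k=13  p_k/q_k = 13/1
…
k=2  a_k=1  p_k/q_k = 53/4
k=3  a_k=3  p_k/q_k = 199/15
(x₁, y₁) = (199, 15);  199² − 176·15² = 1 ✓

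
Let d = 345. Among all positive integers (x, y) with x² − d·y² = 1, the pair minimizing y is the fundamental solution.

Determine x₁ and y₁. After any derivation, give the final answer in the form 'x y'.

√345 → a₀=18, period (1,1,2,1,6,1,2,1,1,36); ℓ=10 even so k=9
i=0: a=18 ⇒ p=18, q=1
i=1: a=1 ⇒ p=19, q=1
…
i=5: a=6 ⇒ p=873, q=47
…
i=7: a=2 ⇒ p=2879, q=155
i=8: a=1 ⇒ p=3882, q=209
i=9: a=1 ⇒ p=6761, q=364
(x₁, y₁) = (6761, 364);  6761² − 345·364² = 1 ✓

6761 364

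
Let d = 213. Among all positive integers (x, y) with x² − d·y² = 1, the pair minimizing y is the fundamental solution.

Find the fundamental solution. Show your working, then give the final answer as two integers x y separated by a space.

√213 → a₀=14, period (1,1,2,6,1,8,1,6,2,1,1,28); ℓ=12 even so k=11
a_0=14:  p_0=14·1+0=14,  q_0=14·0+1=1
…
a_2=1:  p_2=1·15+14=29,  q_2=1·1+1=2
…
a_4=6:  p_4=6·73+29=467,  q_4=6·5+2=32
a_5=1:  p_5=1·467+73=540,  q_5=1·32+5=37
…
a_9=2:  p_9=2·36749+5327=78825,  q_9=2·2518+365=5401
a_10=1:  p_10=1·78825+36749=115574,  q_10=1·5401+2518=7919
a_11=1:  p_11=1·115574+78825=194399,  q_11=1·7919+5401=13320
(x₁, y₁) = (194399, 13320);  194399² − 213·13320² = 1 ✓

194399 13320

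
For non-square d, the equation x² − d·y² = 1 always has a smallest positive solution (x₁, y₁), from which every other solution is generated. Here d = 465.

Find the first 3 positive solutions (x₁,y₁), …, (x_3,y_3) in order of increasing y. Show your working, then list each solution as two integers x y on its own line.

[21; 1,1,3,2,2,2,3,1,1,42] for √465; ℓ=10 ⇒ convergent index 9
i=0: a=21 ⇒ p=21, q=1
i=1: a=1 ⇒ p=22, q=1
…
i=5: a=2 ⇒ p=841, q=39
i=6: a=2 ⇒ p=2027, q=94
…
i=8: a=1 ⇒ p=8949, q=415
i=9: a=1 ⇒ p=15871, q=736
→ (15871, 736).  Check: 15871²=251888641, 465·736²=251888640, difference 1.
(x_2, y_2) = (15871·15871 + 465·736·736, 15871·736 + 736·15871) = (503777281, 23362112)
(x_3, y_3) = (15871·503777281 + 465·736·23362112, 15871·23362112 + 736·503777281) = (15990898437631, 741560158368)

15871 736
503777281 23362112
15990898437631 741560158368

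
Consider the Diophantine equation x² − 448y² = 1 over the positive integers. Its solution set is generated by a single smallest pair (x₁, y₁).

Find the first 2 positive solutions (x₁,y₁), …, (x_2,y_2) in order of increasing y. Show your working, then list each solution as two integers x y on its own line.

√448 = [21; 6,42, …], period ℓ=2 (even) → k=1
a_0=21:  p_0=21·1+0=21,  q_0=21·0+1=1
a_1=6:  p_1=6·21+1=127,  q_1=6·1+0=6
(x₁, y₁) = (127, 6);  127² − 448·6² = 1 ✓
(x_2, y_2) = (127·127 + 448·6·6, 127·6 + 6·127) = (32257, 1524)

127 6
32257 1524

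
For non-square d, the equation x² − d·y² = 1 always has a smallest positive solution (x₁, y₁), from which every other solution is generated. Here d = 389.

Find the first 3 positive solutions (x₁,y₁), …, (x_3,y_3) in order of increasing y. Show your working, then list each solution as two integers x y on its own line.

3287049 166660
21609382256801 1095639172680
142062196675667653449 7202839293837075980

[19; 1,2,1,1,1,1,2,1,38] for √389; ℓ=9 ⇒ convergent index 17
step 0: (19, 1)  from 19·(1,0) + (0,1)
step 1: (20, 1)  from 1·(19,1) + (1,0)
step 2: (59, 3)  from 2·(20,1) + (19,1)
…
step 4: (138, 7)  from 1·(79,4) + (59,3)
…
step 7: (927, 47)  from 2·(355,18) + (217,11)
step 8: (1282, 65)  from 1·(927,47) + (355,18)
…
step 10: (50925, 2582)  from 1·(49643,2517) + (1282,65)
step 11: (151493, 7681)  from 2·(50925,2582) + (49643,2517)
…
step 13: (353911, 17944)  from 1·(202418,10263) + (151493,7681)
step 14: (556329, 28207)  from 1·(353911,17944) + (202418,10263)
step 15: (910240, 46151)  from 1·(556329,28207) + (353911,17944)
step 16: (2376809, 120509)  from 2·(910240,46151) + (556329,28207)
step 17: (3287049, 166660)  from 1·(2376809,120509) + (910240,46151)
(x₁, y₁) = (3287049, 166660);  3287049² − 389·166660² = 1 ✓
(3287049+166660√389)^2 = 21609382256801 + 1095639172680√389
(3287049+166660√389)^3 = 142062196675667653449 + 7202839293837075980√389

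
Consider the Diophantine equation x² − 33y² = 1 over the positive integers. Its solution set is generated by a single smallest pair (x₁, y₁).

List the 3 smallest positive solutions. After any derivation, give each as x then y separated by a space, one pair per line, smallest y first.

[5; 1,2,1,10] for √33; ℓ=4 ⇒ convergent index 3
a_0=5:  p_0=5·1+0=5,  q_0=5·0+1=1
…
a_2=2:  p_2=2·6+5=17,  q_2=2·1+1=3
a_3=1:  p_3=1·17+6=23,  q_3=1·3+1=4
(x₁, y₁) = (23, 4);  23² − 33·4² = 1 ✓
(x_2, y_2) = (23·23 + 33·4·4, 23·4 + 4·23) = (1057, 184)
(x_3, y_3) = (23·1057 + 33·4·184, 23·184 + 4·1057) = (48599, 8460)

23 4
1057 184
48599 8460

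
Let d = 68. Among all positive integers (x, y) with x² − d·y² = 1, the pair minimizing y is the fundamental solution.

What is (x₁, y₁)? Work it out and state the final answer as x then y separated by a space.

d=68: √d = [8; 4,16] (ℓ=2, even), read p_1/q_1
k=0  a_k=8  p_k/q_k = 8/1
k=1  a_k=4  p_k/q_k = 33/4
fundamental: x₁=33, y₁=4  (since 1089 − 68·16 = 1)

33 4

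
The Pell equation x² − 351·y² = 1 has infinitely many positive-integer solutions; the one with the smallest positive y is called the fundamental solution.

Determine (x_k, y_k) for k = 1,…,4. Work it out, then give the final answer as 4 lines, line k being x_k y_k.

62425 3332
7793761249 416000200
973051091875225 51937624966668
121485428812828080001 6484412476672499600

√351 = [18; 1,2,1,3,2,2,2,3,1,2,1,36, …], period ℓ=12 (even) → k=11
i=0: a=18 ⇒ p=18, q=1
i=1: a=1 ⇒ p=19, q=1
i=2: a=2 ⇒ p=56, q=3
i=3: a=1 ⇒ p=75, q=4
i=4: a=3 ⇒ p=281, q=15
…
i=7: a=2 ⇒ p=3747, q=200
…
i=10: a=2 ⇒ p=45882, q=2449
i=11: a=1 ⇒ p=62425, q=3332
→ (62425, 3332).  Check: 62425²=3896880625, 351·3332²=3896880624, difference 1.
(62425+3332√351)^2 = 7793761249 + 416000200√351
(62425+3332√351)^3 = 973051091875225 + 51937624966668√351
(62425+3332√351)^4 = 121485428812828080001 + 6484412476672499600√351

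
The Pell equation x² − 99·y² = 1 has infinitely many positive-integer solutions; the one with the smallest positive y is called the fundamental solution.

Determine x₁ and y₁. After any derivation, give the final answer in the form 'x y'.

[9; 1,18] for √99; ℓ=2 ⇒ convergent index 1
a_0=9:  p_0=9·1+0=9,  q_0=9·0+1=1
a_1=1:  p_1=1·9+1=10,  q_1=1·1+0=1
fundamental: x₁=10, y₁=1  (since 100 − 99·1 = 1)

10 1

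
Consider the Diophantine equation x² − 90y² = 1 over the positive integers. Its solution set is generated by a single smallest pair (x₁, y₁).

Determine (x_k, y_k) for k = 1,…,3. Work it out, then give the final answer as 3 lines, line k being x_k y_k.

19 2
721 76
27379 2886

[9; 2,18] for √90; ℓ=2 ⇒ convergent index 1
k=0  a_k=9  p_k/q_k = 9/1
k=1  a_k=2  p_k/q_k = 19/2
(x₁, y₁) = (19, 2);  19² − 90·2² = 1 ✓
n=2: (19,2)∘(19,2) = (19·19+90·2·2, 19·2+2·19) = (721,76)
n=3: (721,76)∘(19,2) = (19·721+90·2·76, 19·76+2·721) = (27379,2886)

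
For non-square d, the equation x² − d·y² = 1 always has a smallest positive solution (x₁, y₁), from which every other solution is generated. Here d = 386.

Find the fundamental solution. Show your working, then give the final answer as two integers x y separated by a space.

√386 → a₀=19, period (1,1,1,4,1,18,1,4,1,1,1,38); ℓ=12 even so k=11
i=0: a=19 ⇒ p=19, q=1
i=1: a=1 ⇒ p=20, q=1
i=2: a=1 ⇒ p=39, q=2
i=3: a=1 ⇒ p=59, q=3
i=4: a=4 ⇒ p=275, q=14
…
i=6: a=18 ⇒ p=6287, q=320
…
i=8: a=4 ⇒ p=32771, q=1668
i=9: a=1 ⇒ p=39392, q=2005
i=10: a=1 ⇒ p=72163, q=3673
i=11: a=1 ⇒ p=111555, q=5678
(x₁, y₁) = (111555, 5678);  111555² − 386·5678² = 1 ✓

111555 5678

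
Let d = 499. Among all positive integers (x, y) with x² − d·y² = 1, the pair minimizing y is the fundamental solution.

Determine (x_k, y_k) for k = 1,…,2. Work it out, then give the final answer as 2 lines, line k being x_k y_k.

4490 201
40320199 1804980

d=499: √d = [22; 2,1,21,1,2,44] (ℓ=6, even), read p_5/q_5
k=0  a_k=22  p_k/q_k = 22/1
…
k=3  a_k=21  p_k/q_k = 1452/65
k=4  a_k=1  p_k/q_k = 1519/68
k=5  a_k=2  p_k/q_k = 4490/201
→ (4490, 201).  Check: 4490²=20160100, 499·201²=20160099, difference 1.
(4490+201√499)^2 = 40320199 + 1804980√499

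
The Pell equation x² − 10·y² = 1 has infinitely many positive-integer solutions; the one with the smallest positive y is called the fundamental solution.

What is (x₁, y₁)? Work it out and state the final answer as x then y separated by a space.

√10 → a₀=3, period (6); ℓ=1 odd so k=1
a_0=3:  p_0=3·1+0=3,  q_0=3·0+1=1
a_1=6:  p_1=6·3+1=19,  q_1=6·1+0=6
→ (19, 6).  Check: 19²=361, 10·6²=360, difference 1.

19 6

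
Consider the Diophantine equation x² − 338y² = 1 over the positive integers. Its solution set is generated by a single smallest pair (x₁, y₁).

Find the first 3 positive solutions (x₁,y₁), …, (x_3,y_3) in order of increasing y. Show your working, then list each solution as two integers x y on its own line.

114243 6214
26102926097 1419812004
5964153172084899 324407165539730

√338 = [18; 2,1,1,2,36, …], period ℓ=5 (odd) → k=9
i=0: a=18 ⇒ p=18, q=1
i=1: a=2 ⇒ p=37, q=2
i=2: a=1 ⇒ p=55, q=3
i=3: a=1 ⇒ p=92, q=5
i=4: a=2 ⇒ p=239, q=13
i=5: a=36 ⇒ p=8696, q=473
i=6: a=2 ⇒ p=17631, q=959
i=7: a=1 ⇒ p=26327, q=1432
i=8: a=1 ⇒ p=43958, q=2391
i=9: a=2 ⇒ p=114243, q=6214
→ (114243, 6214).  Check: 114243²=13051463049, 338·6214²=13051463048, difference 1.
k=2:  x_2 = 114243·114243+338·6214·6214 = 26102926097,  y_2 = 114243·6214+6214·114243 = 1419812004
k=3:  x_3 = 114243·26102926097+338·6214·1419812004 = 5964153172084899,  y_3 = 114243·1419812004+6214·26102926097 = 324407165539730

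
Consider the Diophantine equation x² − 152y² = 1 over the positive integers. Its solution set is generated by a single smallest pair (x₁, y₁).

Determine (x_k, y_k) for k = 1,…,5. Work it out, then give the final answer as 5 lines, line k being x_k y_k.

37 3
2737 222
202501 16425
14982337 1215228
1108490437 89910447

[12; 3,24] for √152; ℓ=2 ⇒ convergent index 1
a_0=12:  p_0=12·1+0=12,  q_0=12·0+1=1
a_1=3:  p_1=3·12+1=37,  q_1=3·1+0=3
fundamental: x₁=37, y₁=3  (since 1369 − 152·9 = 1)
(x_2, y_2) = (37·37 + 152·3·3, 37·3 + 3·37) = (2737, 222)
(x_3, y_3) = (37·2737 + 152·3·222, 37·222 + 3·2737) = (202501, 16425)
(x_4, y_4) = (37·202501 + 152·3·16425, 37·16425 + 3·202501) = (14982337, 1215228)
(x_5, y_5) = (37·14982337 + 152·3·1215228, 37·1215228 + 3·14982337) = (1108490437, 89910447)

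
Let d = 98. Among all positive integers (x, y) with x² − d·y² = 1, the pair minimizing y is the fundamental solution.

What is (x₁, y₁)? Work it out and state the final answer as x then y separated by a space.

√98 = [9; 1,8,1,18, …], period ℓ=4 (even) → k=3
a_0=9:  p_0=9·1+0=9,  q_0=9·0+1=1
…
a_2=8:  p_2=8·10+9=89,  q_2=8·1+1=9
a_3=1:  p_3=1·89+10=99,  q_3=1·9+1=10
fundamental: x₁=99, y₁=10  (since 9801 − 98·100 = 1)

99 10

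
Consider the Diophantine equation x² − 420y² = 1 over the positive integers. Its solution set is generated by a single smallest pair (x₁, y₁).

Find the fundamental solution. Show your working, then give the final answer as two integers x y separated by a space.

41 2

√420 → a₀=20, period (2,40); ℓ=2 even so k=1
a_0=20:  p_0=20·1+0=20,  q_0=20·0+1=1
a_1=2:  p_1=2·20+1=41,  q_1=2·1+0=2
→ (41, 2).  Check: 41²=1681, 420·2²=1680, difference 1.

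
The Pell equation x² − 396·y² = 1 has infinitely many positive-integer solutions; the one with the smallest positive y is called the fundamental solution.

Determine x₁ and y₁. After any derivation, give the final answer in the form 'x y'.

√396 → a₀=19, period (1,8,1,38); ℓ=4 even so k=3
i=0: a=19 ⇒ p=19, q=1
…
i=2: a=8 ⇒ p=179, q=9
i=3: a=1 ⇒ p=199, q=10
fundamental: x₁=199, y₁=10  (since 39601 − 396·100 = 1)

199 10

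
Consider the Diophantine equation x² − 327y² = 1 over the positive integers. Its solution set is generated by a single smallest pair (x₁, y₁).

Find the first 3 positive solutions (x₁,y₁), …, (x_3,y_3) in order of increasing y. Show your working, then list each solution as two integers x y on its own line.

[18; 12,36] for √327; ℓ=2 ⇒ convergent index 1
step 0: (18, 1)  from 18·(1,0) + (0,1)
step 1: (217, 12)  from 12·(18,1) + (1,0)
(x₁, y₁) = (217, 12);  217² − 327·12² = 1 ✓
k=2:  x_2 = 217·217+327·12·12 = 94177,  y_2 = 217·12+12·217 = 5208
k=3:  x_3 = 217·94177+327·12·5208 = 40872601,  y_3 = 217·5208+12·94177 = 2260260

217 12
94177 5208
40872601 2260260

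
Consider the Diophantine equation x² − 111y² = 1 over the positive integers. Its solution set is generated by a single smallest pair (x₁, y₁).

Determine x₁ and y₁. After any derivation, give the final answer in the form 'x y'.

295 28

√111 = [10; 1,1,6,1,1,20, …], period ℓ=6 (even) → k=5
a_0=10:  p_0=10·1+0=10,  q_0=10·0+1=1
a_1=1:  p_1=1·10+1=11,  q_1=1·1+0=1
a_2=1:  p_2=1·11+10=21,  q_2=1·1+1=2
a_3=6:  p_3=6·21+11=137,  q_3=6·2+1=13
a_4=1:  p_4=1·137+21=158,  q_4=1·13+2=15
a_5=1:  p_5=1·158+137=295,  q_5=1·15+13=28
(x₁, y₁) = (295, 28);  295² − 111·28² = 1 ✓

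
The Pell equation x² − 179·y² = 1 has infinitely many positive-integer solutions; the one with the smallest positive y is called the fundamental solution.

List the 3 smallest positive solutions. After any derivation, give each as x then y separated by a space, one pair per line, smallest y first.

[13; 2,1,1,1,3,…,1,2,26] for √179; ℓ=14 ⇒ convergent index 13
i=0: a=13 ⇒ p=13, q=1
i=1: a=2 ⇒ p=27, q=2
…
i=3: a=1 ⇒ p=67, q=5
i=4: a=1 ⇒ p=107, q=8
…
i=6: a=5 ⇒ p=2047, q=153
i=7: a=13 ⇒ p=26999, q=2018
…
i=9: a=3 ⇒ p=438125, q=32747
…
i=11: a=1 ⇒ p=1013292, q=75737
i=12: a=1 ⇒ p=1588459, q=118727
i=13: a=2 ⇒ p=4190210, q=313191
fundamental: x₁=4190210, y₁=313191  (since 17557859844100 − 179·98088602481 = 1)
n=2: (4190210,313191)∘(4190210,313191) = (4190210·4190210+179·313191·313191, 4190210·313191+313191·4190210) = (35115719688199,2624672120220)
n=3: (35115719688199,2624672120220)∘(4190210,313191) = (4190210·35115719688199+179·313191·2624672120220, 4190210·2624672120220+313191·35115719688199) = (294284479589372473370,21995854729733779209)

4190210 313191
35115719688199 2624672120220
294284479589372473370 21995854729733779209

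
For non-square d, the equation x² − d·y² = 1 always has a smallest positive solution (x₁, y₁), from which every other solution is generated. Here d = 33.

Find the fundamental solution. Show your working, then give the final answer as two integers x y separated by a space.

23 4

[5; 1,2,1,10] for √33; ℓ=4 ⇒ convergent index 3
step 0: (5, 1)  from 5·(1,0) + (0,1)
…
step 2: (17, 3)  from 2·(6,1) + (5,1)
step 3: (23, 4)  from 1·(17,3) + (6,1)
(x₁, y₁) = (23, 4);  23² − 33·4² = 1 ✓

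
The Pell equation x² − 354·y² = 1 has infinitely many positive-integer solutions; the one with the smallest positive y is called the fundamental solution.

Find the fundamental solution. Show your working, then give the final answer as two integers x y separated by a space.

258065 13716

[18; 1,4,2,2,18,2,2,4,1,36] for √354; ℓ=10 ⇒ convergent index 9
k=0  a_k=18  p_k/q_k = 18/1
…
k=5  a_k=18  p_k/q_k = 9351/497
…
k=8  a_k=4  p_k/q_k = 210294/11177
k=9  a_k=1  p_k/q_k = 258065/13716
(x₁, y₁) = (258065, 13716);  258065² − 354·13716² = 1 ✓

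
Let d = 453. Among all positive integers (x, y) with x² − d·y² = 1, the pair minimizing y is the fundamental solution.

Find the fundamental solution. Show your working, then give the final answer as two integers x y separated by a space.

√453 = [21; 3,1,1,10,14,10,1,1,3,42, …], period ℓ=10 (even) → k=9
a_0=21:  p_0=21·1+0=21,  q_0=21·0+1=1
…
a_2=1:  p_2=1·64+21=85,  q_2=1·3+1=4
a_3=1:  p_3=1·85+64=149,  q_3=1·4+3=7
…
a_5=14:  p_5=14·1575+149=22199,  q_5=14·74+7=1043
a_6=10:  p_6=10·22199+1575=223565,  q_6=10·1043+74=10504
…
a_8=1:  p_8=1·245764+223565=469329,  q_8=1·11547+10504=22051
a_9=3:  p_9=3·469329+245764=1653751,  q_9=3·22051+11547=77700
fundamental: x₁=1653751, y₁=77700  (since 2734892370001 − 453·6037290000 = 1)

1653751 77700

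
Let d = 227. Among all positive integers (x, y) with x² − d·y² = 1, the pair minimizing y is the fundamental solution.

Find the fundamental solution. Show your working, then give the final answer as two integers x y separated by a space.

[15; 15,30] for √227; ℓ=2 ⇒ convergent index 1
step 0: (15, 1)  from 15·(1,0) + (0,1)
step 1: (226, 15)  from 15·(15,1) + (1,0)
→ (226, 15).  Check: 226²=51076, 227·15²=51075, difference 1.

226 15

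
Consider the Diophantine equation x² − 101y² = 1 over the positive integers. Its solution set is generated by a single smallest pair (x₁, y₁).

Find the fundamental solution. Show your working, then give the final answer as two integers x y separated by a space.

201 20

[10; 20] for √101; ℓ=1 ⇒ convergent index 1
step 0: (10, 1)  from 10·(1,0) + (0,1)
step 1: (201, 20)  from 20·(10,1) + (1,0)
→ (201, 20).  Check: 201²=40401, 101·20²=40400, difference 1.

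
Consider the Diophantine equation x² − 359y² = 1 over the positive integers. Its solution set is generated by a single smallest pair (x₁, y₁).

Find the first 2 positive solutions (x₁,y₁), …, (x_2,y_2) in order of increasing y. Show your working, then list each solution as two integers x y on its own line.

360 19
259199 13680

[18; 1,17,1,36] for √359; ℓ=4 ⇒ convergent index 3
step 0: (18, 1)  from 18·(1,0) + (0,1)
step 1: (19, 1)  from 1·(18,1) + (1,0)
step 2: (341, 18)  from 17·(19,1) + (18,1)
step 3: (360, 19)  from 1·(341,18) + (19,1)
fundamental: x₁=360, y₁=19  (since 129600 − 359·361 = 1)
n=2: (360,19)∘(360,19) = (360·360+359·19·19, 360·19+19·360) = (259199,13680)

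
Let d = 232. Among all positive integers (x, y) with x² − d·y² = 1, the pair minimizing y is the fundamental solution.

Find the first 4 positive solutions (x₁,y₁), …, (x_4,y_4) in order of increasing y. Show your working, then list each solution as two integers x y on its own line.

d=232: √d = [15; 4,3,7,3,4,30] (ℓ=6, even), read p_5/q_5
i=0: a=15 ⇒ p=15, q=1
…
i=3: a=7 ⇒ p=1447, q=95
i=4: a=3 ⇒ p=4539, q=298
i=5: a=4 ⇒ p=19603, q=1287
fundamental: x₁=19603, y₁=1287  (since 384277609 − 232·1656369 = 1)
k=2:  x_2 = 19603·19603+232·1287·1287 = 768555217,  y_2 = 19603·1287+1287·19603 = 50458122
k=3:  x_3 = 19603·768555217+232·1287·50458122 = 30131975818099,  y_3 = 19603·50458122+1287·768555217 = 1978261129845
k=4:  x_4 = 19603·30131975818099+232·1287·1978261129845 = 1181354243155834177,  y_4 = 19603·1978261129845+1287·30131975818099 = 77559705806244948

19603 1287
768555217 50458122
30131975818099 1978261129845
1181354243155834177 77559705806244948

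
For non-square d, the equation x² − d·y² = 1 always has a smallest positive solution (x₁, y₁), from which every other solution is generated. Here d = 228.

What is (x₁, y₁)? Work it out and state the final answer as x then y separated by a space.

√228 = [15; 10,30, …], period ℓ=2 (even) → k=1
i=0: a=15 ⇒ p=15, q=1
i=1: a=10 ⇒ p=151, q=10
fundamental: x₁=151, y₁=10  (since 22801 − 228·100 = 1)

151 10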